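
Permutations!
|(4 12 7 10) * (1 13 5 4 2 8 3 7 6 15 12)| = |(1 13 5 4)(2 8 3 7 10)(6 15 12)| = 60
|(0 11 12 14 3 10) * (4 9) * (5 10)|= |(0 11 12 14 3 5 10)(4 9)|= 14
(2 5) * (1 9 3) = (1 9 3)(2 5) = [0, 9, 5, 1, 4, 2, 6, 7, 8, 3]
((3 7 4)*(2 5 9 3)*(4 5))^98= (3 5)(7 9)= [0, 1, 2, 5, 4, 3, 6, 9, 8, 7]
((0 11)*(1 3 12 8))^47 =(0 11)(1 8 12 3) =[11, 8, 2, 1, 4, 5, 6, 7, 12, 9, 10, 0, 3]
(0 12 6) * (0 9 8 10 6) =[12, 1, 2, 3, 4, 5, 9, 7, 10, 8, 6, 11, 0] =(0 12)(6 9 8 10)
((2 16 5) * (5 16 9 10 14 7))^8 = (16)(2 10 7)(5 9 14) = [0, 1, 10, 3, 4, 9, 6, 2, 8, 14, 7, 11, 12, 13, 5, 15, 16]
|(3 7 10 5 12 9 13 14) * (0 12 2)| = |(0 12 9 13 14 3 7 10 5 2)| = 10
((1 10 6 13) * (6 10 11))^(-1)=(1 13 6 11)=[0, 13, 2, 3, 4, 5, 11, 7, 8, 9, 10, 1, 12, 6]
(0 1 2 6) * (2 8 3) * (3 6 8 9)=(0 1 9 3 2 8 6)=[1, 9, 8, 2, 4, 5, 0, 7, 6, 3]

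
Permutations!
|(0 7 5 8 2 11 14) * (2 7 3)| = 15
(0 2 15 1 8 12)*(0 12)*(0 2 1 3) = (0 1 8 2 15 3) = [1, 8, 15, 0, 4, 5, 6, 7, 2, 9, 10, 11, 12, 13, 14, 3]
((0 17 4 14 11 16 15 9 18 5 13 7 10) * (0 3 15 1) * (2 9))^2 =[4, 17, 18, 2, 11, 7, 6, 3, 8, 5, 15, 1, 12, 10, 16, 9, 0, 14, 13] =(0 4 11 1 17 14 16)(2 18 13 10 15 9 5 7 3)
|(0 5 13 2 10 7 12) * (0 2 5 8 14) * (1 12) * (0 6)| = |(0 8 14 6)(1 12 2 10 7)(5 13)| = 20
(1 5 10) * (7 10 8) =(1 5 8 7 10) =[0, 5, 2, 3, 4, 8, 6, 10, 7, 9, 1]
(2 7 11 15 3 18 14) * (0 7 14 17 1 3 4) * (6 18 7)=(0 6 18 17 1 3 7 11 15 4)(2 14)=[6, 3, 14, 7, 0, 5, 18, 11, 8, 9, 10, 15, 12, 13, 2, 4, 16, 1, 17]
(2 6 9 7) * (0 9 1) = (0 9 7 2 6 1) = [9, 0, 6, 3, 4, 5, 1, 2, 8, 7]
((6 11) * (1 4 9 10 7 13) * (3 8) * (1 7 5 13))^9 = (1 9 5 7 4 10 13)(3 8)(6 11) = [0, 9, 2, 8, 10, 7, 11, 4, 3, 5, 13, 6, 12, 1]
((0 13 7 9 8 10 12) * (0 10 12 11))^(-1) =[11, 1, 2, 3, 4, 5, 6, 13, 9, 7, 12, 10, 8, 0] =(0 11 10 12 8 9 7 13)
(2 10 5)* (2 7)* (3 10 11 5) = [0, 1, 11, 10, 4, 7, 6, 2, 8, 9, 3, 5] = (2 11 5 7)(3 10)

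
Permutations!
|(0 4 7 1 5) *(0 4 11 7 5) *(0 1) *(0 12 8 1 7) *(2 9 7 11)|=|(0 2 9 7 12 8 1 11)(4 5)|=8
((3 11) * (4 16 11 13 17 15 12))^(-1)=[0, 1, 2, 11, 12, 5, 6, 7, 8, 9, 10, 16, 15, 3, 14, 17, 4, 13]=(3 11 16 4 12 15 17 13)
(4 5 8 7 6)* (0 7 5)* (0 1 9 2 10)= (0 7 6 4 1 9 2 10)(5 8)= [7, 9, 10, 3, 1, 8, 4, 6, 5, 2, 0]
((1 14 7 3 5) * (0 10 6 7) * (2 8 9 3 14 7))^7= (0 5 2 14 3 6 7 9 10 1 8)= [5, 8, 14, 6, 4, 2, 7, 9, 0, 10, 1, 11, 12, 13, 3]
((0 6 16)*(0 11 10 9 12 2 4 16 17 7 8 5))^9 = (0 7)(2 16 10 12 4 11 9)(5 17)(6 8) = [7, 1, 16, 3, 11, 17, 8, 0, 6, 2, 12, 9, 4, 13, 14, 15, 10, 5]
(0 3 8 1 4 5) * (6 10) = (0 3 8 1 4 5)(6 10) = [3, 4, 2, 8, 5, 0, 10, 7, 1, 9, 6]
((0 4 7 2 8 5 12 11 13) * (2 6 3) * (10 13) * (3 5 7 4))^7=(0 12 8 13 5 2 10 6 3 11 7)=[12, 1, 10, 11, 4, 2, 3, 0, 13, 9, 6, 7, 8, 5]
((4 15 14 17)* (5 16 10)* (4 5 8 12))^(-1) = [0, 1, 2, 3, 12, 17, 6, 7, 10, 9, 16, 11, 8, 13, 15, 4, 5, 14] = (4 12 8 10 16 5 17 14 15)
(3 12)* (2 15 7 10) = (2 15 7 10)(3 12) = [0, 1, 15, 12, 4, 5, 6, 10, 8, 9, 2, 11, 3, 13, 14, 7]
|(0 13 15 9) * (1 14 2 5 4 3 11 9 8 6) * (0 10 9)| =12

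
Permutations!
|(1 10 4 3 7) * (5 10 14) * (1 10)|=|(1 14 5)(3 7 10 4)|=12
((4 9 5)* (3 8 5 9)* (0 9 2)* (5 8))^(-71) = [9, 1, 0, 5, 3, 4, 6, 7, 8, 2] = (0 9 2)(3 5 4)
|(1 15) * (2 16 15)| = 4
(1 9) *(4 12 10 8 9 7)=(1 7 4 12 10 8 9)=[0, 7, 2, 3, 12, 5, 6, 4, 9, 1, 8, 11, 10]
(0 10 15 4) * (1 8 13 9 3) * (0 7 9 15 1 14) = (0 10 1 8 13 15 4 7 9 3 14) = [10, 8, 2, 14, 7, 5, 6, 9, 13, 3, 1, 11, 12, 15, 0, 4]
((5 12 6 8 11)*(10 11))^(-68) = [0, 1, 2, 3, 4, 10, 5, 7, 12, 9, 6, 8, 11] = (5 10 6)(8 12 11)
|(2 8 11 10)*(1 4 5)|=|(1 4 5)(2 8 11 10)|=12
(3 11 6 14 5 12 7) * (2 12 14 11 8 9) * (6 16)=(2 12 7 3 8 9)(5 14)(6 11 16)=[0, 1, 12, 8, 4, 14, 11, 3, 9, 2, 10, 16, 7, 13, 5, 15, 6]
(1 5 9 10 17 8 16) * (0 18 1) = (0 18 1 5 9 10 17 8 16) = [18, 5, 2, 3, 4, 9, 6, 7, 16, 10, 17, 11, 12, 13, 14, 15, 0, 8, 1]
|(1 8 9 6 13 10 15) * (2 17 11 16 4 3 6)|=13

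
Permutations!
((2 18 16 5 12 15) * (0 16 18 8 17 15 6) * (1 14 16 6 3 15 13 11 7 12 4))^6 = (18)(1 14 16 5 4)(2 12 13)(3 11 8)(7 17 15) = [0, 14, 12, 11, 1, 4, 6, 17, 3, 9, 10, 8, 13, 2, 16, 7, 5, 15, 18]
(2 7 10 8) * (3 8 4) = (2 7 10 4 3 8) = [0, 1, 7, 8, 3, 5, 6, 10, 2, 9, 4]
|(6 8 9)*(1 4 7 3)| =|(1 4 7 3)(6 8 9)| =12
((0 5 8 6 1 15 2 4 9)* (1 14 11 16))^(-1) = (0 9 4 2 15 1 16 11 14 6 8 5) = [9, 16, 15, 3, 2, 0, 8, 7, 5, 4, 10, 14, 12, 13, 6, 1, 11]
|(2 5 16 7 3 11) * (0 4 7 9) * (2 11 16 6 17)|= 12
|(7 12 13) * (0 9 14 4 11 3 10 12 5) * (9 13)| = 28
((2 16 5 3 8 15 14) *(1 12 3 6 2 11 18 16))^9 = [0, 5, 16, 2, 4, 11, 18, 7, 1, 9, 10, 8, 6, 13, 3, 12, 14, 17, 15] = (1 5 11 8)(2 16 14 3)(6 18 15 12)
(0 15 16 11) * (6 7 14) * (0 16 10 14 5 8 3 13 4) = (0 15 10 14 6 7 5 8 3 13 4)(11 16) = [15, 1, 2, 13, 0, 8, 7, 5, 3, 9, 14, 16, 12, 4, 6, 10, 11]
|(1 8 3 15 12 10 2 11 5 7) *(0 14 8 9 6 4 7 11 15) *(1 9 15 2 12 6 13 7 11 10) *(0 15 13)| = 15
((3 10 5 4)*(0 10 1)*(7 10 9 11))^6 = (0 4 7)(1 5 11)(3 10 9) = [4, 5, 2, 10, 7, 11, 6, 0, 8, 3, 9, 1]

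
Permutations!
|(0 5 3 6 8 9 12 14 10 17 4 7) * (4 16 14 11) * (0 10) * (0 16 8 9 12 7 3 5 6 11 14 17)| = 15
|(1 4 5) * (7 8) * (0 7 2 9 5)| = 8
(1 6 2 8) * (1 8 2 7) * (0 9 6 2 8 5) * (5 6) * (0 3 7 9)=(1 2 8 6 9 5 3 7)=[0, 2, 8, 7, 4, 3, 9, 1, 6, 5]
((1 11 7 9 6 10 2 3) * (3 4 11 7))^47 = (1 9 10 4 3 7 6 2 11) = [0, 9, 11, 7, 3, 5, 2, 6, 8, 10, 4, 1]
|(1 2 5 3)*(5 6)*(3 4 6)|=3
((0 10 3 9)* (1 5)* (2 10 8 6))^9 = (0 6 10 9 8 2 3)(1 5) = [6, 5, 3, 0, 4, 1, 10, 7, 2, 8, 9]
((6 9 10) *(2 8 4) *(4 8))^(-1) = (2 4)(6 10 9) = [0, 1, 4, 3, 2, 5, 10, 7, 8, 6, 9]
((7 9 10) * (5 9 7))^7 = (5 9 10) = [0, 1, 2, 3, 4, 9, 6, 7, 8, 10, 5]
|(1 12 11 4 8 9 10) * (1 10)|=6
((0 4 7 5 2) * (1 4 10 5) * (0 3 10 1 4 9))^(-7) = (0 9 1)(2 3 10 5)(4 7) = [9, 0, 3, 10, 7, 2, 6, 4, 8, 1, 5]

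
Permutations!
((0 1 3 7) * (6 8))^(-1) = (0 7 3 1)(6 8) = [7, 0, 2, 1, 4, 5, 8, 3, 6]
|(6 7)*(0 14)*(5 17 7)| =4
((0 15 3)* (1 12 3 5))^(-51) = (0 1)(3 5)(12 15) = [1, 0, 2, 5, 4, 3, 6, 7, 8, 9, 10, 11, 15, 13, 14, 12]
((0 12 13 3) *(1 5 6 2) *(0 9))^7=[13, 2, 6, 0, 4, 1, 5, 7, 8, 12, 10, 11, 3, 9]=(0 13 9 12 3)(1 2 6 5)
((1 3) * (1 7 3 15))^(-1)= (1 15)(3 7)= [0, 15, 2, 7, 4, 5, 6, 3, 8, 9, 10, 11, 12, 13, 14, 1]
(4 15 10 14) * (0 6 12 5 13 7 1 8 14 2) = (0 6 12 5 13 7 1 8 14 4 15 10 2) = [6, 8, 0, 3, 15, 13, 12, 1, 14, 9, 2, 11, 5, 7, 4, 10]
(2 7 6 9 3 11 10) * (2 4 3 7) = [0, 1, 2, 11, 3, 5, 9, 6, 8, 7, 4, 10] = (3 11 10 4)(6 9 7)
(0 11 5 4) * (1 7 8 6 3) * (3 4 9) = (0 11 5 9 3 1 7 8 6 4) = [11, 7, 2, 1, 0, 9, 4, 8, 6, 3, 10, 5]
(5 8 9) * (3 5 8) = (3 5)(8 9) = [0, 1, 2, 5, 4, 3, 6, 7, 9, 8]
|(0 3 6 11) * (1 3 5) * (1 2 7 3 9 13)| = 21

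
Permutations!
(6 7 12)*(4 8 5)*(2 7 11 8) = (2 7 12 6 11 8 5 4) = [0, 1, 7, 3, 2, 4, 11, 12, 5, 9, 10, 8, 6]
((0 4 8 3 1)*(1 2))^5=(0 1 2 3 8 4)=[1, 2, 3, 8, 0, 5, 6, 7, 4]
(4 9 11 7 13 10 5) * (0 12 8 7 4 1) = (0 12 8 7 13 10 5 1)(4 9 11) = [12, 0, 2, 3, 9, 1, 6, 13, 7, 11, 5, 4, 8, 10]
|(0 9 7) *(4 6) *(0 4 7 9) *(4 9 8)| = |(4 6 7 9 8)| = 5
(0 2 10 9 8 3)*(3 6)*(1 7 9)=(0 2 10 1 7 9 8 6 3)=[2, 7, 10, 0, 4, 5, 3, 9, 6, 8, 1]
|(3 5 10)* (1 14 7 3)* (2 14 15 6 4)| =|(1 15 6 4 2 14 7 3 5 10)| =10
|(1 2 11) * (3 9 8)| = |(1 2 11)(3 9 8)| = 3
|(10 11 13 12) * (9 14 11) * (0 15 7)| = 6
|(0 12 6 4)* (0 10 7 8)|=7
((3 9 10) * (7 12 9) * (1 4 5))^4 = (1 4 5)(3 10 9 12 7) = [0, 4, 2, 10, 5, 1, 6, 3, 8, 12, 9, 11, 7]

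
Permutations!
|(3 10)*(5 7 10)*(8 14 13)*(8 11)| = |(3 5 7 10)(8 14 13 11)| = 4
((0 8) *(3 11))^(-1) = (0 8)(3 11) = [8, 1, 2, 11, 4, 5, 6, 7, 0, 9, 10, 3]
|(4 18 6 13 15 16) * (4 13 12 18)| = 3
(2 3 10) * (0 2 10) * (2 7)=(10)(0 7 2 3)=[7, 1, 3, 0, 4, 5, 6, 2, 8, 9, 10]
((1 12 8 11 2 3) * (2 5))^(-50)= (1 3 2 5 11 8 12)= [0, 3, 5, 2, 4, 11, 6, 7, 12, 9, 10, 8, 1]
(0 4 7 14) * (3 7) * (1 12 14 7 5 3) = [4, 12, 2, 5, 1, 3, 6, 7, 8, 9, 10, 11, 14, 13, 0] = (0 4 1 12 14)(3 5)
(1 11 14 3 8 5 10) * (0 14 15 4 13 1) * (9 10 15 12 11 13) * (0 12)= (0 14 3 8 5 15 4 9 10 12 11)(1 13)= [14, 13, 2, 8, 9, 15, 6, 7, 5, 10, 12, 0, 11, 1, 3, 4]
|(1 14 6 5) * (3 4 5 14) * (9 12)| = 4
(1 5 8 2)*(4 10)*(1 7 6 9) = [0, 5, 7, 3, 10, 8, 9, 6, 2, 1, 4] = (1 5 8 2 7 6 9)(4 10)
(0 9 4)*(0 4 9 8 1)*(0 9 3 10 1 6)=(0 8 6)(1 9 3 10)=[8, 9, 2, 10, 4, 5, 0, 7, 6, 3, 1]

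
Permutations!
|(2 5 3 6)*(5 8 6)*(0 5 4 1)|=15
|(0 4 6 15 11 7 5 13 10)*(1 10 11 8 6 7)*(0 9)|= |(0 4 7 5 13 11 1 10 9)(6 15 8)|= 9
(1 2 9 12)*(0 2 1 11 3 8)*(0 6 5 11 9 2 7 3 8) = (0 7 3)(5 11 8 6)(9 12) = [7, 1, 2, 0, 4, 11, 5, 3, 6, 12, 10, 8, 9]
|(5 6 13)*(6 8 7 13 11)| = |(5 8 7 13)(6 11)| = 4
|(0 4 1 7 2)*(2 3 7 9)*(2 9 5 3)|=7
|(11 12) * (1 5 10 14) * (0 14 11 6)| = 8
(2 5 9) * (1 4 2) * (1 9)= (9)(1 4 2 5)= [0, 4, 5, 3, 2, 1, 6, 7, 8, 9]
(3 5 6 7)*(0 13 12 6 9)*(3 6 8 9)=(0 13 12 8 9)(3 5)(6 7)=[13, 1, 2, 5, 4, 3, 7, 6, 9, 0, 10, 11, 8, 12]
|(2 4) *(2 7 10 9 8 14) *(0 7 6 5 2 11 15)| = |(0 7 10 9 8 14 11 15)(2 4 6 5)| = 8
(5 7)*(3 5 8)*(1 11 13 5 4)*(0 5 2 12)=[5, 11, 12, 4, 1, 7, 6, 8, 3, 9, 10, 13, 0, 2]=(0 5 7 8 3 4 1 11 13 2 12)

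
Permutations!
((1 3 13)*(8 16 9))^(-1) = [0, 13, 2, 1, 4, 5, 6, 7, 9, 16, 10, 11, 12, 3, 14, 15, 8] = (1 13 3)(8 9 16)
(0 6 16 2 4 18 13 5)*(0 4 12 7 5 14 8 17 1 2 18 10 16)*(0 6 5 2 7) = [5, 7, 12, 3, 10, 4, 6, 2, 17, 9, 16, 11, 0, 14, 8, 15, 18, 1, 13] = (0 5 4 10 16 18 13 14 8 17 1 7 2 12)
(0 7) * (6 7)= (0 6 7)= [6, 1, 2, 3, 4, 5, 7, 0]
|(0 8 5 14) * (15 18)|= 4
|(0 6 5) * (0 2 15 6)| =4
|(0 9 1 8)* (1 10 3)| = |(0 9 10 3 1 8)| = 6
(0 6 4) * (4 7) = (0 6 7 4) = [6, 1, 2, 3, 0, 5, 7, 4]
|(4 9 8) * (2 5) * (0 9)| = 4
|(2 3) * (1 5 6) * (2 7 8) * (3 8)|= |(1 5 6)(2 8)(3 7)|= 6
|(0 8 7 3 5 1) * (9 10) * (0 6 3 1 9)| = |(0 8 7 1 6 3 5 9 10)| = 9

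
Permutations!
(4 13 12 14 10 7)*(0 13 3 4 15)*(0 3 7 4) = (0 13 12 14 10 4 7 15 3) = [13, 1, 2, 0, 7, 5, 6, 15, 8, 9, 4, 11, 14, 12, 10, 3]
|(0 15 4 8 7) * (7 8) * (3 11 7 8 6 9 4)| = 20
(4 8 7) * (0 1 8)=(0 1 8 7 4)=[1, 8, 2, 3, 0, 5, 6, 4, 7]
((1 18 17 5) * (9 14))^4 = [0, 1, 2, 3, 4, 5, 6, 7, 8, 9, 10, 11, 12, 13, 14, 15, 16, 17, 18] = (18)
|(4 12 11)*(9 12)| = 4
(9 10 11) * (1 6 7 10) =(1 6 7 10 11 9) =[0, 6, 2, 3, 4, 5, 7, 10, 8, 1, 11, 9]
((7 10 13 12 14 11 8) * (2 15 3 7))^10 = (15) = [0, 1, 2, 3, 4, 5, 6, 7, 8, 9, 10, 11, 12, 13, 14, 15]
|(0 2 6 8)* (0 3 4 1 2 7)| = |(0 7)(1 2 6 8 3 4)| = 6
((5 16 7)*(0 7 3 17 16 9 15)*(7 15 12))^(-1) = (0 15)(3 16 17)(5 7 12 9) = [15, 1, 2, 16, 4, 7, 6, 12, 8, 5, 10, 11, 9, 13, 14, 0, 17, 3]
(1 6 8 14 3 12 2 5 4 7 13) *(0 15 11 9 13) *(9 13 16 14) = (0 15 11 13 1 6 8 9 16 14 3 12 2 5 4 7) = [15, 6, 5, 12, 7, 4, 8, 0, 9, 16, 10, 13, 2, 1, 3, 11, 14]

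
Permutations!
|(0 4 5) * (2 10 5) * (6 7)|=|(0 4 2 10 5)(6 7)|=10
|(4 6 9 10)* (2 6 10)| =6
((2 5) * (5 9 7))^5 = (2 9 7 5) = [0, 1, 9, 3, 4, 2, 6, 5, 8, 7]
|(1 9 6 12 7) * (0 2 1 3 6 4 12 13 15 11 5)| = 13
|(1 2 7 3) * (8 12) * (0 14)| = |(0 14)(1 2 7 3)(8 12)| = 4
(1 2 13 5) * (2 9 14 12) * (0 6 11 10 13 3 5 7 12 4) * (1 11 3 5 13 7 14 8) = (0 6 3 13 14 4)(1 9 8)(2 5 11 10 7 12) = [6, 9, 5, 13, 0, 11, 3, 12, 1, 8, 7, 10, 2, 14, 4]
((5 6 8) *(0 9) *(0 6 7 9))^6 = (5 7 9 6 8) = [0, 1, 2, 3, 4, 7, 8, 9, 5, 6]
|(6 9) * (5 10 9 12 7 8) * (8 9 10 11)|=12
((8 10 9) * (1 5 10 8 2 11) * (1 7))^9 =[0, 10, 7, 3, 4, 9, 6, 5, 8, 11, 2, 1] =(1 10 2 7 5 9 11)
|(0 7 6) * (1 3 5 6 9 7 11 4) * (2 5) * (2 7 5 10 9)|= 11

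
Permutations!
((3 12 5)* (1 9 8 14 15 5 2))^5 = (1 5 9 3 8 12 14 2 15) = [0, 5, 15, 8, 4, 9, 6, 7, 12, 3, 10, 11, 14, 13, 2, 1]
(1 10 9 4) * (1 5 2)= [0, 10, 1, 3, 5, 2, 6, 7, 8, 4, 9]= (1 10 9 4 5 2)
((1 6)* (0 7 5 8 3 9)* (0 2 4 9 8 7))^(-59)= (1 6)(2 4 9)(3 8)(5 7)= [0, 6, 4, 8, 9, 7, 1, 5, 3, 2]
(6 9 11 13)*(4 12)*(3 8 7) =(3 8 7)(4 12)(6 9 11 13) =[0, 1, 2, 8, 12, 5, 9, 3, 7, 11, 10, 13, 4, 6]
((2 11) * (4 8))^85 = (2 11)(4 8) = [0, 1, 11, 3, 8, 5, 6, 7, 4, 9, 10, 2]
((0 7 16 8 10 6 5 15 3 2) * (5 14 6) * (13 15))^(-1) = (0 2 3 15 13 5 10 8 16 7)(6 14) = [2, 1, 3, 15, 4, 10, 14, 0, 16, 9, 8, 11, 12, 5, 6, 13, 7]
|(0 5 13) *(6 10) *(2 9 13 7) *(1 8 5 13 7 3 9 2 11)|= |(0 13)(1 8 5 3 9 7 11)(6 10)|= 14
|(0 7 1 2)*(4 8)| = |(0 7 1 2)(4 8)| = 4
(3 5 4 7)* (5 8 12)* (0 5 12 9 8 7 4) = [5, 1, 2, 7, 4, 0, 6, 3, 9, 8, 10, 11, 12] = (12)(0 5)(3 7)(8 9)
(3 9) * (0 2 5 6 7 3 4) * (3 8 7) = (0 2 5 6 3 9 4)(7 8) = [2, 1, 5, 9, 0, 6, 3, 8, 7, 4]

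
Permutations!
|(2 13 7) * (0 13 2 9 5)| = |(0 13 7 9 5)| = 5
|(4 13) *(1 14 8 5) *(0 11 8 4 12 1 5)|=|(0 11 8)(1 14 4 13 12)|=15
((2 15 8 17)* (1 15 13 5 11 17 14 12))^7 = (1 8 12 15 14)(2 5 17 13 11) = [0, 8, 5, 3, 4, 17, 6, 7, 12, 9, 10, 2, 15, 11, 1, 14, 16, 13]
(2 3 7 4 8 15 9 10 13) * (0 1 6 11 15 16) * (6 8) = (0 1 8 16)(2 3 7 4 6 11 15 9 10 13) = [1, 8, 3, 7, 6, 5, 11, 4, 16, 10, 13, 15, 12, 2, 14, 9, 0]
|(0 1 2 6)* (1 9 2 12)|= |(0 9 2 6)(1 12)|= 4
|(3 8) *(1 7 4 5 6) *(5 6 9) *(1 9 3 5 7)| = 12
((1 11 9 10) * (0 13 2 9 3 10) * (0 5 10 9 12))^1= (0 13 2 12)(1 11 3 9 5 10)= [13, 11, 12, 9, 4, 10, 6, 7, 8, 5, 1, 3, 0, 2]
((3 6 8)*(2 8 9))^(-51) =(2 9 6 3 8) =[0, 1, 9, 8, 4, 5, 3, 7, 2, 6]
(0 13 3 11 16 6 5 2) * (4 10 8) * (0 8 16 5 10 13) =(2 8 4 13 3 11 5)(6 10 16) =[0, 1, 8, 11, 13, 2, 10, 7, 4, 9, 16, 5, 12, 3, 14, 15, 6]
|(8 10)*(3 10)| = |(3 10 8)| = 3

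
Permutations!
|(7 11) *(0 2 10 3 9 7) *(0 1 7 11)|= 8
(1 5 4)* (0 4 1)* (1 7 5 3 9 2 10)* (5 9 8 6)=(0 4)(1 3 8 6 5 7 9 2 10)=[4, 3, 10, 8, 0, 7, 5, 9, 6, 2, 1]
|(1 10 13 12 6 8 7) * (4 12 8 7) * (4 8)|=7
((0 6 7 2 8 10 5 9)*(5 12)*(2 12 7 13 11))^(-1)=[9, 1, 11, 3, 4, 12, 0, 10, 2, 5, 8, 13, 7, 6]=(0 9 5 12 7 10 8 2 11 13 6)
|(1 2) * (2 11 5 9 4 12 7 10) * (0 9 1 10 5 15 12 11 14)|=|(0 9 4 11 15 12 7 5 1 14)(2 10)|=10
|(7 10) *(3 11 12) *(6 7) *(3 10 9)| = |(3 11 12 10 6 7 9)| = 7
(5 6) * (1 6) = (1 6 5) = [0, 6, 2, 3, 4, 1, 5]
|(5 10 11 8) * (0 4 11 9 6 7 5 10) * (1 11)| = |(0 4 1 11 8 10 9 6 7 5)| = 10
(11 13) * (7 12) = (7 12)(11 13) = [0, 1, 2, 3, 4, 5, 6, 12, 8, 9, 10, 13, 7, 11]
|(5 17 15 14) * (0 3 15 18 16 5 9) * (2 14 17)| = 10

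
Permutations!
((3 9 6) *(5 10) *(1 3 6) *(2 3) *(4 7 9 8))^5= [0, 7, 9, 1, 3, 10, 6, 8, 2, 4, 5]= (1 7 8 2 9 4 3)(5 10)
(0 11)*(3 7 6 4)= [11, 1, 2, 7, 3, 5, 4, 6, 8, 9, 10, 0]= (0 11)(3 7 6 4)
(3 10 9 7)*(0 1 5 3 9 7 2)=[1, 5, 0, 10, 4, 3, 6, 9, 8, 2, 7]=(0 1 5 3 10 7 9 2)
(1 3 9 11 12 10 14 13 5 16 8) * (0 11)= (0 11 12 10 14 13 5 16 8 1 3 9)= [11, 3, 2, 9, 4, 16, 6, 7, 1, 0, 14, 12, 10, 5, 13, 15, 8]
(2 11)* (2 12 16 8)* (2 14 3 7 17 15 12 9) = [0, 1, 11, 7, 4, 5, 6, 17, 14, 2, 10, 9, 16, 13, 3, 12, 8, 15] = (2 11 9)(3 7 17 15 12 16 8 14)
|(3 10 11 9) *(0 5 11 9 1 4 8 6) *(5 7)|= |(0 7 5 11 1 4 8 6)(3 10 9)|= 24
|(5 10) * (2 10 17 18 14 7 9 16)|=9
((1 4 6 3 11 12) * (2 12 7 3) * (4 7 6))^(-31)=[0, 6, 3, 12, 4, 5, 7, 2, 8, 9, 10, 1, 11]=(1 6 7 2 3 12 11)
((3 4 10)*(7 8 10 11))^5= (3 10 8 7 11 4)= [0, 1, 2, 10, 3, 5, 6, 11, 7, 9, 8, 4]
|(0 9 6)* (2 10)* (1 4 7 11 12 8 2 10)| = 21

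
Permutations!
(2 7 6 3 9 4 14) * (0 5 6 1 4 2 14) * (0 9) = [5, 4, 7, 0, 9, 6, 3, 1, 8, 2, 10, 11, 12, 13, 14] = (14)(0 5 6 3)(1 4 9 2 7)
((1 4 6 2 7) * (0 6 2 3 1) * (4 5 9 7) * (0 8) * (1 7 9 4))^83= (9)(0 7 6 8 3)(1 2 4 5)= [7, 2, 4, 0, 5, 1, 8, 6, 3, 9]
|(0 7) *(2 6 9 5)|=|(0 7)(2 6 9 5)|=4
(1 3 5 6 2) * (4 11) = (1 3 5 6 2)(4 11) = [0, 3, 1, 5, 11, 6, 2, 7, 8, 9, 10, 4]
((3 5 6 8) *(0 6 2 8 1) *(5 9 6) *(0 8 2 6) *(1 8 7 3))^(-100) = (0 1)(3 6)(5 7)(8 9) = [1, 0, 2, 6, 4, 7, 3, 5, 9, 8]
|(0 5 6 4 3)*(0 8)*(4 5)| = 4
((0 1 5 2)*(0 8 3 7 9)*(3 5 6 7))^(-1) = [9, 0, 5, 3, 4, 8, 1, 6, 2, 7] = (0 9 7 6 1)(2 5 8)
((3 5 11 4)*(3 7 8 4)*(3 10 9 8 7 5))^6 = (11) = [0, 1, 2, 3, 4, 5, 6, 7, 8, 9, 10, 11]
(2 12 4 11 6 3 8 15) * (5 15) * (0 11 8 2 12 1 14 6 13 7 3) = (0 11 13 7 3 2 1 14 6)(4 8 5 15 12) = [11, 14, 1, 2, 8, 15, 0, 3, 5, 9, 10, 13, 4, 7, 6, 12]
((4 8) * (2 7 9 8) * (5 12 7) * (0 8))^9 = (0 8 4 2 5 12 7 9) = [8, 1, 5, 3, 2, 12, 6, 9, 4, 0, 10, 11, 7]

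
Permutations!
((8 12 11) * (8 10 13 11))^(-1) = (8 12)(10 11 13) = [0, 1, 2, 3, 4, 5, 6, 7, 12, 9, 11, 13, 8, 10]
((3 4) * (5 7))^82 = (7) = [0, 1, 2, 3, 4, 5, 6, 7]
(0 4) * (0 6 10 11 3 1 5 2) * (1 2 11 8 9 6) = (0 4 1 5 11 3 2)(6 10 8 9) = [4, 5, 0, 2, 1, 11, 10, 7, 9, 6, 8, 3]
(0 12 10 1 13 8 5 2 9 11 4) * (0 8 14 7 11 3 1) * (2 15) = [12, 13, 9, 1, 8, 15, 6, 11, 5, 3, 0, 4, 10, 14, 7, 2] = (0 12 10)(1 13 14 7 11 4 8 5 15 2 9 3)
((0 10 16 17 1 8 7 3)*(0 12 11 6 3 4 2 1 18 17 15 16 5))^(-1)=(0 5 10)(1 2 4 7 8)(3 6 11 12)(15 16)(17 18)=[5, 2, 4, 6, 7, 10, 11, 8, 1, 9, 0, 12, 3, 13, 14, 16, 15, 18, 17]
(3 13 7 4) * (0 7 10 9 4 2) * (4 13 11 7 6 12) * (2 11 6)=(0 2)(3 6 12 4)(7 11)(9 13 10)=[2, 1, 0, 6, 3, 5, 12, 11, 8, 13, 9, 7, 4, 10]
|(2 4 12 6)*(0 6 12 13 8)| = |(0 6 2 4 13 8)| = 6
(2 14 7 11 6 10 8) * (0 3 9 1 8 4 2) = [3, 8, 14, 9, 2, 5, 10, 11, 0, 1, 4, 6, 12, 13, 7] = (0 3 9 1 8)(2 14 7 11 6 10 4)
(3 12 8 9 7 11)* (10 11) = [0, 1, 2, 12, 4, 5, 6, 10, 9, 7, 11, 3, 8] = (3 12 8 9 7 10 11)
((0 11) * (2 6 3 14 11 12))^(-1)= (0 11 14 3 6 2 12)= [11, 1, 12, 6, 4, 5, 2, 7, 8, 9, 10, 14, 0, 13, 3]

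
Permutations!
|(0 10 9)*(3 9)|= |(0 10 3 9)|= 4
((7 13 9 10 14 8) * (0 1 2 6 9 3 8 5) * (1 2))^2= (0 6 10 5 2 9 14)(3 7)(8 13)= [6, 1, 9, 7, 4, 2, 10, 3, 13, 14, 5, 11, 12, 8, 0]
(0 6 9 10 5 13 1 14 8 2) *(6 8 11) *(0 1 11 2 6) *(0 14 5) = (0 8 6 9 10)(1 5 13 11 14 2) = [8, 5, 1, 3, 4, 13, 9, 7, 6, 10, 0, 14, 12, 11, 2]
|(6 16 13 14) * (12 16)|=|(6 12 16 13 14)|=5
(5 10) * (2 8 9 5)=(2 8 9 5 10)=[0, 1, 8, 3, 4, 10, 6, 7, 9, 5, 2]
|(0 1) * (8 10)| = 2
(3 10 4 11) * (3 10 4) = (3 4 11 10) = [0, 1, 2, 4, 11, 5, 6, 7, 8, 9, 3, 10]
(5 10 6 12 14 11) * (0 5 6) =(0 5 10)(6 12 14 11) =[5, 1, 2, 3, 4, 10, 12, 7, 8, 9, 0, 6, 14, 13, 11]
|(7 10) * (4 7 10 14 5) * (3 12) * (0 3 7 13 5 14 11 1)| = |(14)(0 3 12 7 11 1)(4 13 5)| = 6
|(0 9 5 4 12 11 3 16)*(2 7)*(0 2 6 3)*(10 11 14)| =40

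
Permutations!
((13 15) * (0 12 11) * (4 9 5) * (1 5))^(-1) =(0 11 12)(1 9 4 5)(13 15) =[11, 9, 2, 3, 5, 1, 6, 7, 8, 4, 10, 12, 0, 15, 14, 13]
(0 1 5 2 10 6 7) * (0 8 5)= (0 1)(2 10 6 7 8 5)= [1, 0, 10, 3, 4, 2, 7, 8, 5, 9, 6]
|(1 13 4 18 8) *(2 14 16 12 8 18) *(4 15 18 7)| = 11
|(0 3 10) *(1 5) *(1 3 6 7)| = 7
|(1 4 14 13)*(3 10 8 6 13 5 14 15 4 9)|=|(1 9 3 10 8 6 13)(4 15)(5 14)|=14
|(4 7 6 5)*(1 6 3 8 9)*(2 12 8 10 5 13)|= 35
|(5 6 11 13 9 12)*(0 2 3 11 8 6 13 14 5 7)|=|(0 2 3 11 14 5 13 9 12 7)(6 8)|=10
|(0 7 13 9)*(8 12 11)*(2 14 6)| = 12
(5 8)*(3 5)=(3 5 8)=[0, 1, 2, 5, 4, 8, 6, 7, 3]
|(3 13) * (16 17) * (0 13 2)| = |(0 13 3 2)(16 17)| = 4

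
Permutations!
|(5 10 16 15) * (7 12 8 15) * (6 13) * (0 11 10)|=|(0 11 10 16 7 12 8 15 5)(6 13)|=18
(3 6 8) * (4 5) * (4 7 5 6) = (3 4 6 8)(5 7) = [0, 1, 2, 4, 6, 7, 8, 5, 3]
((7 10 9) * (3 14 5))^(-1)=(3 5 14)(7 9 10)=[0, 1, 2, 5, 4, 14, 6, 9, 8, 10, 7, 11, 12, 13, 3]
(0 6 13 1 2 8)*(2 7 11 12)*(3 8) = (0 6 13 1 7 11 12 2 3 8) = [6, 7, 3, 8, 4, 5, 13, 11, 0, 9, 10, 12, 2, 1]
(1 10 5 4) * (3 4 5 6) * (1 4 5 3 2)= (1 10 6 2)(3 5)= [0, 10, 1, 5, 4, 3, 2, 7, 8, 9, 6]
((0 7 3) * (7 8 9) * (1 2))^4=(0 3 7 9 8)=[3, 1, 2, 7, 4, 5, 6, 9, 0, 8]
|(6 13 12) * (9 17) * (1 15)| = 6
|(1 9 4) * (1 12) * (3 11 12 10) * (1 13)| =|(1 9 4 10 3 11 12 13)| =8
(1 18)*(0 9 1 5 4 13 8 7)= (0 9 1 18 5 4 13 8 7)= [9, 18, 2, 3, 13, 4, 6, 0, 7, 1, 10, 11, 12, 8, 14, 15, 16, 17, 5]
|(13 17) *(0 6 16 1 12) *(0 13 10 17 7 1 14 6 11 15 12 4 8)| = |(0 11 15 12 13 7 1 4 8)(6 16 14)(10 17)| = 18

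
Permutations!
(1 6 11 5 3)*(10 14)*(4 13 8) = (1 6 11 5 3)(4 13 8)(10 14) = [0, 6, 2, 1, 13, 3, 11, 7, 4, 9, 14, 5, 12, 8, 10]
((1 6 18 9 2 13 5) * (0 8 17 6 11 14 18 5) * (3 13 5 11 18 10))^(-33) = [6, 9, 1, 8, 4, 18, 10, 7, 11, 5, 0, 3, 12, 17, 13, 15, 16, 14, 2] = (0 6 10)(1 9 5 18 2)(3 8 11)(13 17 14)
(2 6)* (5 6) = (2 5 6) = [0, 1, 5, 3, 4, 6, 2]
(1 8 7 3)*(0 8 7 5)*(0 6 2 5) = [8, 7, 5, 1, 4, 6, 2, 3, 0] = (0 8)(1 7 3)(2 5 6)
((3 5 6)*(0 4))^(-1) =(0 4)(3 6 5) =[4, 1, 2, 6, 0, 3, 5]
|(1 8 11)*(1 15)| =4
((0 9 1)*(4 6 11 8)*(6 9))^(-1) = (0 1 9 4 8 11 6) = [1, 9, 2, 3, 8, 5, 0, 7, 11, 4, 10, 6]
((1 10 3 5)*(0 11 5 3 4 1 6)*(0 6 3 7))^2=(0 5 7 11 3)(1 4 10)=[5, 4, 2, 0, 10, 7, 6, 11, 8, 9, 1, 3]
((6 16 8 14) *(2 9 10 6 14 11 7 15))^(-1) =(2 15 7 11 8 16 6 10 9) =[0, 1, 15, 3, 4, 5, 10, 11, 16, 2, 9, 8, 12, 13, 14, 7, 6]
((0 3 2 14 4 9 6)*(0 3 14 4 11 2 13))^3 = (0 2 6)(3 14 4)(9 13 11) = [2, 1, 6, 14, 3, 5, 0, 7, 8, 13, 10, 9, 12, 11, 4]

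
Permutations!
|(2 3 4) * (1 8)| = 6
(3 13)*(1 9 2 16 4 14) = [0, 9, 16, 13, 14, 5, 6, 7, 8, 2, 10, 11, 12, 3, 1, 15, 4] = (1 9 2 16 4 14)(3 13)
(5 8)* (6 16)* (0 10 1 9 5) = (0 10 1 9 5 8)(6 16) = [10, 9, 2, 3, 4, 8, 16, 7, 0, 5, 1, 11, 12, 13, 14, 15, 6]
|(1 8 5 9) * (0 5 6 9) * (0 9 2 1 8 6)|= |(0 5 9 8)(1 6 2)|= 12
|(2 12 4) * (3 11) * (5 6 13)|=6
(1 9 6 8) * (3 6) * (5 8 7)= (1 9 3 6 7 5 8)= [0, 9, 2, 6, 4, 8, 7, 5, 1, 3]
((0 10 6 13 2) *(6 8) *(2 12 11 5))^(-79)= (0 8 13 11 2 10 6 12 5)= [8, 1, 10, 3, 4, 0, 12, 7, 13, 9, 6, 2, 5, 11]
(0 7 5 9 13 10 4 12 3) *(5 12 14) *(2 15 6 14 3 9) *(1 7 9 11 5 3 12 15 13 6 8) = (0 9 6 14 3)(1 7 15 8)(2 13 10 4 12 11 5) = [9, 7, 13, 0, 12, 2, 14, 15, 1, 6, 4, 5, 11, 10, 3, 8]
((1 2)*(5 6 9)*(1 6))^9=(1 5 9 6 2)=[0, 5, 1, 3, 4, 9, 2, 7, 8, 6]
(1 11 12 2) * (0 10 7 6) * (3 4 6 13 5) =(0 10 7 13 5 3 4 6)(1 11 12 2) =[10, 11, 1, 4, 6, 3, 0, 13, 8, 9, 7, 12, 2, 5]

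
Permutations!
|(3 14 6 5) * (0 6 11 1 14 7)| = |(0 6 5 3 7)(1 14 11)| = 15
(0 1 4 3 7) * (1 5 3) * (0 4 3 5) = (1 3 7 4) = [0, 3, 2, 7, 1, 5, 6, 4]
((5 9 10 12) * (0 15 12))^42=[0, 1, 2, 3, 4, 5, 6, 7, 8, 9, 10, 11, 12, 13, 14, 15]=(15)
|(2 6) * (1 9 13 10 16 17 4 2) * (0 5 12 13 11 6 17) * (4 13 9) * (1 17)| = |(0 5 12 9 11 6 17 13 10 16)(1 4 2)| = 30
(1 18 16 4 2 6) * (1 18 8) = (1 8)(2 6 18 16 4) = [0, 8, 6, 3, 2, 5, 18, 7, 1, 9, 10, 11, 12, 13, 14, 15, 4, 17, 16]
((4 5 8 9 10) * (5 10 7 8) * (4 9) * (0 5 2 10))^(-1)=(0 4 8 7 9 10 2 5)=[4, 1, 5, 3, 8, 0, 6, 9, 7, 10, 2]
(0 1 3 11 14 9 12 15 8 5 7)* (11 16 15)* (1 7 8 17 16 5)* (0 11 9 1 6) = [7, 3, 2, 5, 4, 8, 0, 11, 6, 12, 10, 14, 9, 13, 1, 17, 15, 16] = (0 7 11 14 1 3 5 8 6)(9 12)(15 17 16)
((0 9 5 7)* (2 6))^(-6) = (0 5)(7 9) = [5, 1, 2, 3, 4, 0, 6, 9, 8, 7]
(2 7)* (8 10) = (2 7)(8 10) = [0, 1, 7, 3, 4, 5, 6, 2, 10, 9, 8]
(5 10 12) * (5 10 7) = (5 7)(10 12) = [0, 1, 2, 3, 4, 7, 6, 5, 8, 9, 12, 11, 10]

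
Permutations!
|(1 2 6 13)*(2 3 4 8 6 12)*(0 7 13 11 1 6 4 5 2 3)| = |(0 7 13 6 11 1)(2 12 3 5)(4 8)| = 12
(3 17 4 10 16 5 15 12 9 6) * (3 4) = (3 17)(4 10 16 5 15 12 9 6) = [0, 1, 2, 17, 10, 15, 4, 7, 8, 6, 16, 11, 9, 13, 14, 12, 5, 3]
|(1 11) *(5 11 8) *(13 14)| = 4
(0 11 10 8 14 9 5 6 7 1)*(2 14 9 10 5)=[11, 0, 14, 3, 4, 6, 7, 1, 9, 2, 8, 5, 12, 13, 10]=(0 11 5 6 7 1)(2 14 10 8 9)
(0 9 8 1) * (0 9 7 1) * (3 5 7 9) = (0 9 8)(1 3 5 7) = [9, 3, 2, 5, 4, 7, 6, 1, 0, 8]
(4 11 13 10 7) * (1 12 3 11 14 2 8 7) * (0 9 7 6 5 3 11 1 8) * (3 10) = (0 9 7 4 14 2)(1 12 11 13 3)(5 10 8 6) = [9, 12, 0, 1, 14, 10, 5, 4, 6, 7, 8, 13, 11, 3, 2]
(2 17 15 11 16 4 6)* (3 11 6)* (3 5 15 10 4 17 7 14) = (2 7 14 3 11 16 17 10 4 5 15 6) = [0, 1, 7, 11, 5, 15, 2, 14, 8, 9, 4, 16, 12, 13, 3, 6, 17, 10]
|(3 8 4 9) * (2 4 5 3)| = |(2 4 9)(3 8 5)| = 3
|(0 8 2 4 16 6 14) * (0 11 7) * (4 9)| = |(0 8 2 9 4 16 6 14 11 7)| = 10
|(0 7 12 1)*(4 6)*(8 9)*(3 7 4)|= 14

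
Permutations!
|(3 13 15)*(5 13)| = |(3 5 13 15)| = 4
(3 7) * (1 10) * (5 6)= [0, 10, 2, 7, 4, 6, 5, 3, 8, 9, 1]= (1 10)(3 7)(5 6)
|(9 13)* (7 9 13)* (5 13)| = 2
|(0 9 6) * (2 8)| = |(0 9 6)(2 8)| = 6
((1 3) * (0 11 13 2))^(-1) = [2, 3, 13, 1, 4, 5, 6, 7, 8, 9, 10, 0, 12, 11] = (0 2 13 11)(1 3)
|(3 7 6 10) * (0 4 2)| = |(0 4 2)(3 7 6 10)| = 12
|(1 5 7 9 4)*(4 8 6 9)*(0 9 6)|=12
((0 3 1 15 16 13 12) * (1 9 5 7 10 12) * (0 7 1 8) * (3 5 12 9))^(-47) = (0 1 16 8 5 15 13)(7 10 9 12) = [1, 16, 2, 3, 4, 15, 6, 10, 5, 12, 9, 11, 7, 0, 14, 13, 8]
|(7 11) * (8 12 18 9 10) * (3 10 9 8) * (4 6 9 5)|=|(3 10)(4 6 9 5)(7 11)(8 12 18)|=12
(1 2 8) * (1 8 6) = [0, 2, 6, 3, 4, 5, 1, 7, 8] = (8)(1 2 6)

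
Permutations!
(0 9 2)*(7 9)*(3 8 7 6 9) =[6, 1, 0, 8, 4, 5, 9, 3, 7, 2] =(0 6 9 2)(3 8 7)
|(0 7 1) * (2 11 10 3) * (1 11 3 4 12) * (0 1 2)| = 8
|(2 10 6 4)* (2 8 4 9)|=4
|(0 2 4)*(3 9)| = |(0 2 4)(3 9)| = 6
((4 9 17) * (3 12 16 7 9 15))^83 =[0, 1, 2, 7, 12, 5, 6, 4, 8, 15, 10, 11, 9, 13, 14, 16, 17, 3] =(3 7 4 12 9 15 16 17)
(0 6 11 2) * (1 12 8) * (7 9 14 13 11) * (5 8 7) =(0 6 5 8 1 12 7 9 14 13 11 2) =[6, 12, 0, 3, 4, 8, 5, 9, 1, 14, 10, 2, 7, 11, 13]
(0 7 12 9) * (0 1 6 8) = (0 7 12 9 1 6 8) = [7, 6, 2, 3, 4, 5, 8, 12, 0, 1, 10, 11, 9]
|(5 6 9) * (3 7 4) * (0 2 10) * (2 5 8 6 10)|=3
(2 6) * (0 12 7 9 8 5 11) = (0 12 7 9 8 5 11)(2 6) = [12, 1, 6, 3, 4, 11, 2, 9, 5, 8, 10, 0, 7]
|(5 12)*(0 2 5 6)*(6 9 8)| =|(0 2 5 12 9 8 6)| =7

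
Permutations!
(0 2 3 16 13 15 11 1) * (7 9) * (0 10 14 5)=[2, 10, 3, 16, 4, 0, 6, 9, 8, 7, 14, 1, 12, 15, 5, 11, 13]=(0 2 3 16 13 15 11 1 10 14 5)(7 9)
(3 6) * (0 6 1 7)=(0 6 3 1 7)=[6, 7, 2, 1, 4, 5, 3, 0]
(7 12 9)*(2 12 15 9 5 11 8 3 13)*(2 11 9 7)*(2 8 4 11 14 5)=[0, 1, 12, 13, 11, 9, 6, 15, 3, 8, 10, 4, 2, 14, 5, 7]=(2 12)(3 13 14 5 9 8)(4 11)(7 15)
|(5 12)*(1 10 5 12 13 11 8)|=|(1 10 5 13 11 8)|=6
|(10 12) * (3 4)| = 2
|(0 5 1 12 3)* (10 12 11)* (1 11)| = |(0 5 11 10 12 3)| = 6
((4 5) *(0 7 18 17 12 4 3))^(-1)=(0 3 5 4 12 17 18 7)=[3, 1, 2, 5, 12, 4, 6, 0, 8, 9, 10, 11, 17, 13, 14, 15, 16, 18, 7]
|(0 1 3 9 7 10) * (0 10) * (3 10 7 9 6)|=4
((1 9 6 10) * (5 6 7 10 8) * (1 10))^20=[0, 7, 2, 3, 4, 8, 5, 9, 6, 1, 10]=(10)(1 7 9)(5 8 6)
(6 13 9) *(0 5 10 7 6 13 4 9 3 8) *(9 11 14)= [5, 1, 2, 8, 11, 10, 4, 6, 0, 13, 7, 14, 12, 3, 9]= (0 5 10 7 6 4 11 14 9 13 3 8)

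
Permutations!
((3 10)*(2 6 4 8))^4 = (10) = [0, 1, 2, 3, 4, 5, 6, 7, 8, 9, 10]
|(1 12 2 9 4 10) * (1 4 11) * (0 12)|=6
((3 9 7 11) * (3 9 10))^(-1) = (3 10)(7 9 11) = [0, 1, 2, 10, 4, 5, 6, 9, 8, 11, 3, 7]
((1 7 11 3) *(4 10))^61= (1 7 11 3)(4 10)= [0, 7, 2, 1, 10, 5, 6, 11, 8, 9, 4, 3]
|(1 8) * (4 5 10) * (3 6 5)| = 10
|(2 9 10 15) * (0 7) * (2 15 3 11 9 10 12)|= |(15)(0 7)(2 10 3 11 9 12)|= 6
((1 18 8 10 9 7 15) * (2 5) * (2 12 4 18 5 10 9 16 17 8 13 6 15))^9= (1 5 12 4 18 13 6 15)(2 16 8 7 10 17 9)= [0, 5, 16, 3, 18, 12, 15, 10, 7, 2, 17, 11, 4, 6, 14, 1, 8, 9, 13]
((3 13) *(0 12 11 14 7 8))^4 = (0 7 11)(8 14 12) = [7, 1, 2, 3, 4, 5, 6, 11, 14, 9, 10, 0, 8, 13, 12]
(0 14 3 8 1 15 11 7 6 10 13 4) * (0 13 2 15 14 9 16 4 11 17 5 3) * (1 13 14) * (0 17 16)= (0 9)(2 15 16 4 14 17 5 3 8 13 11 7 6 10)= [9, 1, 15, 8, 14, 3, 10, 6, 13, 0, 2, 7, 12, 11, 17, 16, 4, 5]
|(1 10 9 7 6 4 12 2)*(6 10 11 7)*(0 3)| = |(0 3)(1 11 7 10 9 6 4 12 2)| = 18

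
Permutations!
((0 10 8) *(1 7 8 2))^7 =(0 10 2 1 7 8) =[10, 7, 1, 3, 4, 5, 6, 8, 0, 9, 2]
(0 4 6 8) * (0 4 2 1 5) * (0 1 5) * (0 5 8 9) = (0 2 8 4 6 9)(1 5) = [2, 5, 8, 3, 6, 1, 9, 7, 4, 0]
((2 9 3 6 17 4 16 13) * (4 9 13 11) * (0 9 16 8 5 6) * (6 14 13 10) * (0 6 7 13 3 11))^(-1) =(0 16 17 6 3 14 5 8 4 11 9)(2 13 7 10) =[16, 1, 13, 14, 11, 8, 3, 10, 4, 0, 2, 9, 12, 7, 5, 15, 17, 6]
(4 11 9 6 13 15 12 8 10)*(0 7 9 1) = (0 7 9 6 13 15 12 8 10 4 11 1) = [7, 0, 2, 3, 11, 5, 13, 9, 10, 6, 4, 1, 8, 15, 14, 12]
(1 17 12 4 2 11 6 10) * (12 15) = (1 17 15 12 4 2 11 6 10) = [0, 17, 11, 3, 2, 5, 10, 7, 8, 9, 1, 6, 4, 13, 14, 12, 16, 15]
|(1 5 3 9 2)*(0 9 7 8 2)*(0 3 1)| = |(0 9 3 7 8 2)(1 5)| = 6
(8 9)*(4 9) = (4 9 8) = [0, 1, 2, 3, 9, 5, 6, 7, 4, 8]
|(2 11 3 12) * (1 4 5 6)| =|(1 4 5 6)(2 11 3 12)| =4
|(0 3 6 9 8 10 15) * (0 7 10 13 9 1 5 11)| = |(0 3 6 1 5 11)(7 10 15)(8 13 9)| = 6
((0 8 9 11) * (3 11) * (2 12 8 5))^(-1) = (0 11 3 9 8 12 2 5) = [11, 1, 5, 9, 4, 0, 6, 7, 12, 8, 10, 3, 2]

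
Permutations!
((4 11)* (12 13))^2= (13)= [0, 1, 2, 3, 4, 5, 6, 7, 8, 9, 10, 11, 12, 13]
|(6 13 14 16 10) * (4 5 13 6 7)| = 7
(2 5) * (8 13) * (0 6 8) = (0 6 8 13)(2 5) = [6, 1, 5, 3, 4, 2, 8, 7, 13, 9, 10, 11, 12, 0]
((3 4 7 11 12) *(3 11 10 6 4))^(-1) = (4 6 10 7)(11 12) = [0, 1, 2, 3, 6, 5, 10, 4, 8, 9, 7, 12, 11]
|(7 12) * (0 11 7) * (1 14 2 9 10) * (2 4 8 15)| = |(0 11 7 12)(1 14 4 8 15 2 9 10)| = 8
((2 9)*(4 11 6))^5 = (2 9)(4 6 11) = [0, 1, 9, 3, 6, 5, 11, 7, 8, 2, 10, 4]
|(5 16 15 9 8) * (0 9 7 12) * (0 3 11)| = |(0 9 8 5 16 15 7 12 3 11)| = 10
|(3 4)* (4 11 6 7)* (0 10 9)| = |(0 10 9)(3 11 6 7 4)| = 15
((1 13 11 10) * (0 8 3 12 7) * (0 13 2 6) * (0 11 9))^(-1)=(0 9 13 7 12 3 8)(1 10 11 6 2)=[9, 10, 1, 8, 4, 5, 2, 12, 0, 13, 11, 6, 3, 7]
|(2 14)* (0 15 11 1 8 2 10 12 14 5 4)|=24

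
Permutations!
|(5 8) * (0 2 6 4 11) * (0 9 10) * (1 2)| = 8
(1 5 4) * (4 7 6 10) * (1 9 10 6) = (1 5 7)(4 9 10) = [0, 5, 2, 3, 9, 7, 6, 1, 8, 10, 4]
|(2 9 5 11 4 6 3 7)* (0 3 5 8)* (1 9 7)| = 20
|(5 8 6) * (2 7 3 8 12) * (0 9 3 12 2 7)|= |(0 9 3 8 6 5 2)(7 12)|= 14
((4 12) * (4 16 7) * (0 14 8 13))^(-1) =(0 13 8 14)(4 7 16 12) =[13, 1, 2, 3, 7, 5, 6, 16, 14, 9, 10, 11, 4, 8, 0, 15, 12]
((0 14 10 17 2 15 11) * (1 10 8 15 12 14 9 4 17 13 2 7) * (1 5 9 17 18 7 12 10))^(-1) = (0 11 15 8 14 12 17)(2 13 10)(4 9 5 7 18) = [11, 1, 13, 3, 9, 7, 6, 18, 14, 5, 2, 15, 17, 10, 12, 8, 16, 0, 4]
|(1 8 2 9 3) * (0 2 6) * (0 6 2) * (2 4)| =6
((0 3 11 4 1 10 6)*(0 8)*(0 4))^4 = (0 3 11)(1 4 8 6 10) = [3, 4, 2, 11, 8, 5, 10, 7, 6, 9, 1, 0]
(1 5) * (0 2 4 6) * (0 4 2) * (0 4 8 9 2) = (0 4 6 8 9 2)(1 5) = [4, 5, 0, 3, 6, 1, 8, 7, 9, 2]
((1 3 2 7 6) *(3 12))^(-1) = (1 6 7 2 3 12) = [0, 6, 3, 12, 4, 5, 7, 2, 8, 9, 10, 11, 1]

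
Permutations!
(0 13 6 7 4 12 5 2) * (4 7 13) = (0 4 12 5 2)(6 13) = [4, 1, 0, 3, 12, 2, 13, 7, 8, 9, 10, 11, 5, 6]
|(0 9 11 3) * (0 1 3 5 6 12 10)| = 14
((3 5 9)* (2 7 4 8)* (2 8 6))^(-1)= (2 6 4 7)(3 9 5)= [0, 1, 6, 9, 7, 3, 4, 2, 8, 5]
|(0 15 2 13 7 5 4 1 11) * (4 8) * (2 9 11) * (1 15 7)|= |(0 7 5 8 4 15 9 11)(1 2 13)|= 24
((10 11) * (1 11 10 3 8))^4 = (11) = [0, 1, 2, 3, 4, 5, 6, 7, 8, 9, 10, 11]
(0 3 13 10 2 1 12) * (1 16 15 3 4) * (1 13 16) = (0 4 13 10 2 1 12)(3 16 15) = [4, 12, 1, 16, 13, 5, 6, 7, 8, 9, 2, 11, 0, 10, 14, 3, 15]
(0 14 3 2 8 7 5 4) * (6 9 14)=(0 6 9 14 3 2 8 7 5 4)=[6, 1, 8, 2, 0, 4, 9, 5, 7, 14, 10, 11, 12, 13, 3]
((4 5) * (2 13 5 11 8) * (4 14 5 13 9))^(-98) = (14)(2 4 8 9 11) = [0, 1, 4, 3, 8, 5, 6, 7, 9, 11, 10, 2, 12, 13, 14]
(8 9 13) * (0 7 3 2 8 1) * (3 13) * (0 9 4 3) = [7, 9, 8, 2, 3, 5, 6, 13, 4, 0, 10, 11, 12, 1] = (0 7 13 1 9)(2 8 4 3)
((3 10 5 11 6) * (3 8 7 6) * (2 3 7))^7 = (2 8 6 7 11 5 10 3) = [0, 1, 8, 2, 4, 10, 7, 11, 6, 9, 3, 5]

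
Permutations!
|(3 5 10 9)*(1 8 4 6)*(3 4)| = 8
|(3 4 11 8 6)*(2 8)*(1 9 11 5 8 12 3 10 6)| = 18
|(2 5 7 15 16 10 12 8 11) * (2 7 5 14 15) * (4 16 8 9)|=30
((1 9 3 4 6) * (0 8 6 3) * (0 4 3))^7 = [8, 9, 2, 3, 0, 5, 1, 7, 6, 4] = (0 8 6 1 9 4)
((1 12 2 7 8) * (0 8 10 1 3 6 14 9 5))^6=(0 5 9 14 6 3 8)(1 12 2 7 10)=[5, 12, 7, 8, 4, 9, 3, 10, 0, 14, 1, 11, 2, 13, 6]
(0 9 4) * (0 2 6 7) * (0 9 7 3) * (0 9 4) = [7, 1, 6, 9, 2, 5, 3, 4, 8, 0] = (0 7 4 2 6 3 9)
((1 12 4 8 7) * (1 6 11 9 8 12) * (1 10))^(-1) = [0, 10, 2, 3, 12, 5, 7, 8, 9, 11, 1, 6, 4] = (1 10)(4 12)(6 7 8 9 11)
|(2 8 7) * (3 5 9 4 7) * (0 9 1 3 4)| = 12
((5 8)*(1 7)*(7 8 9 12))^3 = (1 9)(5 7)(8 12) = [0, 9, 2, 3, 4, 7, 6, 5, 12, 1, 10, 11, 8]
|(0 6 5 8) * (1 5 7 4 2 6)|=|(0 1 5 8)(2 6 7 4)|=4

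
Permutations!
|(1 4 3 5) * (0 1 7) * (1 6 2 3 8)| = 6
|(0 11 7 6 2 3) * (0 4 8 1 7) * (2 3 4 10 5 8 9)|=|(0 11)(1 7 6 3 10 5 8)(2 4 9)|=42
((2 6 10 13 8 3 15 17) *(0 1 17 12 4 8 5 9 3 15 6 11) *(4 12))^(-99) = (0 1 17 2 11)(3 13)(5 6)(9 10) = [1, 17, 11, 13, 4, 6, 5, 7, 8, 10, 9, 0, 12, 3, 14, 15, 16, 2]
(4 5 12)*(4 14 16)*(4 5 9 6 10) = (4 9 6 10)(5 12 14 16) = [0, 1, 2, 3, 9, 12, 10, 7, 8, 6, 4, 11, 14, 13, 16, 15, 5]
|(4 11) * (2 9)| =|(2 9)(4 11)| =2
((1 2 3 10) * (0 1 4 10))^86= (10)(0 2)(1 3)= [2, 3, 0, 1, 4, 5, 6, 7, 8, 9, 10]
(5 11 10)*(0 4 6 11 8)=(0 4 6 11 10 5 8)=[4, 1, 2, 3, 6, 8, 11, 7, 0, 9, 5, 10]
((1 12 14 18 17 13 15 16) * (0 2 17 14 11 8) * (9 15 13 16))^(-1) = [8, 16, 0, 3, 4, 5, 6, 7, 11, 15, 10, 12, 1, 13, 18, 9, 17, 2, 14] = (0 8 11 12 1 16 17 2)(9 15)(14 18)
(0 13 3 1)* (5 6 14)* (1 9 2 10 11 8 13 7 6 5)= [7, 0, 10, 9, 4, 5, 14, 6, 13, 2, 11, 8, 12, 3, 1]= (0 7 6 14 1)(2 10 11 8 13 3 9)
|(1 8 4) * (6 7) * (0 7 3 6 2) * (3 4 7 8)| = 4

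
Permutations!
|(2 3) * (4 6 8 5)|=|(2 3)(4 6 8 5)|=4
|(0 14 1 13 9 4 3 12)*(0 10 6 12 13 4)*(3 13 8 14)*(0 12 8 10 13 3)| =21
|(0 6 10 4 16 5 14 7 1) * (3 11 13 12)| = |(0 6 10 4 16 5 14 7 1)(3 11 13 12)| = 36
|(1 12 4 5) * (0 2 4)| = 6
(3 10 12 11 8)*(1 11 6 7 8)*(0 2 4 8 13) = (0 2 4 8 3 10 12 6 7 13)(1 11) = [2, 11, 4, 10, 8, 5, 7, 13, 3, 9, 12, 1, 6, 0]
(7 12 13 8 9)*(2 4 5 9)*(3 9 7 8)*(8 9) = [0, 1, 4, 8, 5, 7, 6, 12, 2, 9, 10, 11, 13, 3] = (2 4 5 7 12 13 3 8)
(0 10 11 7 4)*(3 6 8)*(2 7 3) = (0 10 11 3 6 8 2 7 4) = [10, 1, 7, 6, 0, 5, 8, 4, 2, 9, 11, 3]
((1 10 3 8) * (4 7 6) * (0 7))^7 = (0 4 6 7)(1 8 3 10) = [4, 8, 2, 10, 6, 5, 7, 0, 3, 9, 1]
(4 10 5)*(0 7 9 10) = (0 7 9 10 5 4) = [7, 1, 2, 3, 0, 4, 6, 9, 8, 10, 5]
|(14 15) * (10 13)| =2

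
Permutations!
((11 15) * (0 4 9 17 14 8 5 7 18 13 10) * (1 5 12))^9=(0 7 8 4 18 12 9 13 1 17 10 5 14)(11 15)=[7, 17, 2, 3, 18, 14, 6, 8, 4, 13, 5, 15, 9, 1, 0, 11, 16, 10, 12]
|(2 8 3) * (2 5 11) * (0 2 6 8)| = 10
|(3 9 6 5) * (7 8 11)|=|(3 9 6 5)(7 8 11)|=12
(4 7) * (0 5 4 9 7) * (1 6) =(0 5 4)(1 6)(7 9) =[5, 6, 2, 3, 0, 4, 1, 9, 8, 7]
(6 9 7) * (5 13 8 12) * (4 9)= [0, 1, 2, 3, 9, 13, 4, 6, 12, 7, 10, 11, 5, 8]= (4 9 7 6)(5 13 8 12)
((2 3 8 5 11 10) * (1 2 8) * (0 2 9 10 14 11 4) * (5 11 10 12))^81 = (0 2 3 1 9 12 5 4)(8 11 14 10) = [2, 9, 3, 1, 0, 4, 6, 7, 11, 12, 8, 14, 5, 13, 10]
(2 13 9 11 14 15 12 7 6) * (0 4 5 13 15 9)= [4, 1, 15, 3, 5, 13, 2, 6, 8, 11, 10, 14, 7, 0, 9, 12]= (0 4 5 13)(2 15 12 7 6)(9 11 14)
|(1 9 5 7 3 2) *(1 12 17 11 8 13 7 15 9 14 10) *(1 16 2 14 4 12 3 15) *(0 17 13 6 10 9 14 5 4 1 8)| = |(0 17 11)(2 3 5 8 6 10 16)(4 12 13 7 15 14 9)| = 21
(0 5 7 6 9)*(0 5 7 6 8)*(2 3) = [7, 1, 3, 2, 4, 6, 9, 8, 0, 5] = (0 7 8)(2 3)(5 6 9)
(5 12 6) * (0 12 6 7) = (0 12 7)(5 6) = [12, 1, 2, 3, 4, 6, 5, 0, 8, 9, 10, 11, 7]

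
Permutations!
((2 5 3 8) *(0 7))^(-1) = [7, 1, 8, 5, 4, 2, 6, 0, 3] = (0 7)(2 8 3 5)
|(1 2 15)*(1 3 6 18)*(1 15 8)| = |(1 2 8)(3 6 18 15)| = 12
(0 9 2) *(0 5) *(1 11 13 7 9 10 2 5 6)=(0 10 2 6 1 11 13 7 9 5)=[10, 11, 6, 3, 4, 0, 1, 9, 8, 5, 2, 13, 12, 7]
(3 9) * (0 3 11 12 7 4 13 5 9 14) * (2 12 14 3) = [2, 1, 12, 3, 13, 9, 6, 4, 8, 11, 10, 14, 7, 5, 0] = (0 2 12 7 4 13 5 9 11 14)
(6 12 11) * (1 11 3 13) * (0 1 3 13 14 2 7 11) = (0 1)(2 7 11 6 12 13 3 14) = [1, 0, 7, 14, 4, 5, 12, 11, 8, 9, 10, 6, 13, 3, 2]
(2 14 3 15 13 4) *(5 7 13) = (2 14 3 15 5 7 13 4) = [0, 1, 14, 15, 2, 7, 6, 13, 8, 9, 10, 11, 12, 4, 3, 5]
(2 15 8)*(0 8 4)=(0 8 2 15 4)=[8, 1, 15, 3, 0, 5, 6, 7, 2, 9, 10, 11, 12, 13, 14, 4]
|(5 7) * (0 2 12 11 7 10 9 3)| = 9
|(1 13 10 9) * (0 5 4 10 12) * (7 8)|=|(0 5 4 10 9 1 13 12)(7 8)|=8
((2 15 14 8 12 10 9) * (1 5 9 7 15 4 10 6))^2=(1 9 4 7 14 12)(2 10 15 8 6 5)=[0, 9, 10, 3, 7, 2, 5, 14, 6, 4, 15, 11, 1, 13, 12, 8]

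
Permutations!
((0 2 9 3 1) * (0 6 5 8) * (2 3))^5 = (0 8 5 6 1 3)(2 9) = [8, 3, 9, 0, 4, 6, 1, 7, 5, 2]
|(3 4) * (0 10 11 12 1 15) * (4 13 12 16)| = 10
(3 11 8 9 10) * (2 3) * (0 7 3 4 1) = (0 7 3 11 8 9 10 2 4 1) = [7, 0, 4, 11, 1, 5, 6, 3, 9, 10, 2, 8]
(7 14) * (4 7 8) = [0, 1, 2, 3, 7, 5, 6, 14, 4, 9, 10, 11, 12, 13, 8] = (4 7 14 8)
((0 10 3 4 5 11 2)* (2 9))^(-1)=(0 2 9 11 5 4 3 10)=[2, 1, 9, 10, 3, 4, 6, 7, 8, 11, 0, 5]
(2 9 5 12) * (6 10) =(2 9 5 12)(6 10) =[0, 1, 9, 3, 4, 12, 10, 7, 8, 5, 6, 11, 2]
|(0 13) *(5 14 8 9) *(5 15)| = 10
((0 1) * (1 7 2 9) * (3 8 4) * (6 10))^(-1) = (0 1 9 2 7)(3 4 8)(6 10) = [1, 9, 7, 4, 8, 5, 10, 0, 3, 2, 6]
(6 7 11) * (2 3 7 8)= (2 3 7 11 6 8)= [0, 1, 3, 7, 4, 5, 8, 11, 2, 9, 10, 6]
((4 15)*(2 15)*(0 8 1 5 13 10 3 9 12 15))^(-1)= (0 2 4 15 12 9 3 10 13 5 1 8)= [2, 8, 4, 10, 15, 1, 6, 7, 0, 3, 13, 11, 9, 5, 14, 12]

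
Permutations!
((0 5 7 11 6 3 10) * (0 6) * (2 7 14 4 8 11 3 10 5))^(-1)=(0 11 8 4 14 5 3 7 2)(6 10)=[11, 1, 0, 7, 14, 3, 10, 2, 4, 9, 6, 8, 12, 13, 5]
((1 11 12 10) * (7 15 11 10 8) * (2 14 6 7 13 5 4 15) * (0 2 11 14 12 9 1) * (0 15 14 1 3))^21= [6, 1, 7, 14, 2, 0, 8, 13, 9, 4, 10, 5, 11, 3, 12, 15]= (15)(0 6 8 9 4 2 7 13 3 14 12 11 5)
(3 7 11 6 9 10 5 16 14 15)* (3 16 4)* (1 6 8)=[0, 6, 2, 7, 3, 4, 9, 11, 1, 10, 5, 8, 12, 13, 15, 16, 14]=(1 6 9 10 5 4 3 7 11 8)(14 15 16)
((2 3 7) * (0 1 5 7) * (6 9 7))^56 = (9) = [0, 1, 2, 3, 4, 5, 6, 7, 8, 9]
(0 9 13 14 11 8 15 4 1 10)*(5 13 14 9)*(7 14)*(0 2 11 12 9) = (0 5 13)(1 10 2 11 8 15 4)(7 14 12 9) = [5, 10, 11, 3, 1, 13, 6, 14, 15, 7, 2, 8, 9, 0, 12, 4]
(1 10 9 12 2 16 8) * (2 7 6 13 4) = (1 10 9 12 7 6 13 4 2 16 8) = [0, 10, 16, 3, 2, 5, 13, 6, 1, 12, 9, 11, 7, 4, 14, 15, 8]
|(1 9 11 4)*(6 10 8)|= |(1 9 11 4)(6 10 8)|= 12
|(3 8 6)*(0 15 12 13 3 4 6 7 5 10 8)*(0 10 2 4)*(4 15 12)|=|(0 12 13 3 10 8 7 5 2 15 4 6)|=12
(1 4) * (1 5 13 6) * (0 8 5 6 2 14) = [8, 4, 14, 3, 6, 13, 1, 7, 5, 9, 10, 11, 12, 2, 0] = (0 8 5 13 2 14)(1 4 6)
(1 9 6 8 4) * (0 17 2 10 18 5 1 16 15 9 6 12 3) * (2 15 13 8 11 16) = [17, 6, 10, 0, 2, 1, 11, 7, 4, 12, 18, 16, 3, 8, 14, 9, 13, 15, 5] = (0 17 15 9 12 3)(1 6 11 16 13 8 4 2 10 18 5)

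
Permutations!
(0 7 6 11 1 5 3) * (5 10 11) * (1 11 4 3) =(11)(0 7 6 5 1 10 4 3) =[7, 10, 2, 0, 3, 1, 5, 6, 8, 9, 4, 11]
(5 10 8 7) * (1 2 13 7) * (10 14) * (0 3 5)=(0 3 5 14 10 8 1 2 13 7)=[3, 2, 13, 5, 4, 14, 6, 0, 1, 9, 8, 11, 12, 7, 10]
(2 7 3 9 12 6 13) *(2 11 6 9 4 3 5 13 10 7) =(3 4)(5 13 11 6 10 7)(9 12) =[0, 1, 2, 4, 3, 13, 10, 5, 8, 12, 7, 6, 9, 11]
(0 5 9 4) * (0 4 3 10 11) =(0 5 9 3 10 11) =[5, 1, 2, 10, 4, 9, 6, 7, 8, 3, 11, 0]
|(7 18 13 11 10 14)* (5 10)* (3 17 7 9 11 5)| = |(3 17 7 18 13 5 10 14 9 11)| = 10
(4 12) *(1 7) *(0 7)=(0 7 1)(4 12)=[7, 0, 2, 3, 12, 5, 6, 1, 8, 9, 10, 11, 4]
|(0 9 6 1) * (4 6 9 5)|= |(9)(0 5 4 6 1)|= 5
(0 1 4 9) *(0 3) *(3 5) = [1, 4, 2, 0, 9, 3, 6, 7, 8, 5] = (0 1 4 9 5 3)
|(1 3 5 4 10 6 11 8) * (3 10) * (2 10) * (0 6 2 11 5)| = |(0 6 5 4 3)(1 11 8)(2 10)| = 30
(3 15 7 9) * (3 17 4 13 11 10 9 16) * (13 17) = (3 15 7 16)(4 17)(9 13 11 10) = [0, 1, 2, 15, 17, 5, 6, 16, 8, 13, 9, 10, 12, 11, 14, 7, 3, 4]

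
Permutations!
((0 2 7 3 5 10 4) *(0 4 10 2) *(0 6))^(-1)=(10)(0 6)(2 5 3 7)=[6, 1, 5, 7, 4, 3, 0, 2, 8, 9, 10]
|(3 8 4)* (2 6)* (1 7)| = |(1 7)(2 6)(3 8 4)| = 6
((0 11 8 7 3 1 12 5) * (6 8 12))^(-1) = (0 5 12 11)(1 3 7 8 6) = [5, 3, 2, 7, 4, 12, 1, 8, 6, 9, 10, 0, 11]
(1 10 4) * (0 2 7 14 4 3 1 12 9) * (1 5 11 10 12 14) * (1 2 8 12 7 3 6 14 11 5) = [8, 7, 3, 1, 11, 5, 14, 2, 12, 0, 6, 10, 9, 13, 4] = (0 8 12 9)(1 7 2 3)(4 11 10 6 14)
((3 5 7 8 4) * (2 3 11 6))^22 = (2 11 8 5)(3 6 4 7) = [0, 1, 11, 6, 7, 2, 4, 3, 5, 9, 10, 8]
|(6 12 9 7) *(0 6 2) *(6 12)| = |(0 12 9 7 2)| = 5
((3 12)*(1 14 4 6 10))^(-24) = (1 14 4 6 10) = [0, 14, 2, 3, 6, 5, 10, 7, 8, 9, 1, 11, 12, 13, 4]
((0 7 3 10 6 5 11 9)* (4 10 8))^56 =(0 6 3 11 4)(5 8 9 10 7) =[6, 1, 2, 11, 0, 8, 3, 5, 9, 10, 7, 4]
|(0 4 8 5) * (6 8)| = 5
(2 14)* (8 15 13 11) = [0, 1, 14, 3, 4, 5, 6, 7, 15, 9, 10, 8, 12, 11, 2, 13] = (2 14)(8 15 13 11)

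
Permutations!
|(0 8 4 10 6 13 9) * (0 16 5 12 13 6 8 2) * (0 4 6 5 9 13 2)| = 14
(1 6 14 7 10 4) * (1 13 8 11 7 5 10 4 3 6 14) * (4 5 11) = (1 14 11 7 5 10 3 6)(4 13 8) = [0, 14, 2, 6, 13, 10, 1, 5, 4, 9, 3, 7, 12, 8, 11]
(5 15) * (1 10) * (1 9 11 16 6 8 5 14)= (1 10 9 11 16 6 8 5 15 14)= [0, 10, 2, 3, 4, 15, 8, 7, 5, 11, 9, 16, 12, 13, 1, 14, 6]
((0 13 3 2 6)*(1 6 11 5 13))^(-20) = (13)(0 1 6) = [1, 6, 2, 3, 4, 5, 0, 7, 8, 9, 10, 11, 12, 13]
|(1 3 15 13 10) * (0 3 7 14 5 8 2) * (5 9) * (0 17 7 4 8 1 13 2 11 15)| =|(0 3)(1 4 8 11 15 2 17 7 14 9 5)(10 13)| =22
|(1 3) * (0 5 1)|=4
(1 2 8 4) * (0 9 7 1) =(0 9 7 1 2 8 4) =[9, 2, 8, 3, 0, 5, 6, 1, 4, 7]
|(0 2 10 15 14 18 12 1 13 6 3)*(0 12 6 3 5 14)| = |(0 2 10 15)(1 13 3 12)(5 14 18 6)| = 4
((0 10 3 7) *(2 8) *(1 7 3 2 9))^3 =(0 8 7 2 1 10 9) =[8, 10, 1, 3, 4, 5, 6, 2, 7, 0, 9]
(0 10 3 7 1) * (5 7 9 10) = (0 5 7 1)(3 9 10) = [5, 0, 2, 9, 4, 7, 6, 1, 8, 10, 3]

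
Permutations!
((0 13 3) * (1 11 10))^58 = (0 13 3)(1 11 10) = [13, 11, 2, 0, 4, 5, 6, 7, 8, 9, 1, 10, 12, 3]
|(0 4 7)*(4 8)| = |(0 8 4 7)| = 4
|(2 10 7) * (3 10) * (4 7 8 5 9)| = |(2 3 10 8 5 9 4 7)| = 8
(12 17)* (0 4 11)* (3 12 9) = (0 4 11)(3 12 17 9) = [4, 1, 2, 12, 11, 5, 6, 7, 8, 3, 10, 0, 17, 13, 14, 15, 16, 9]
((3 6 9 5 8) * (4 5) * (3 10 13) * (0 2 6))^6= (0 8 6 13 4)(2 10 9 3 5)= [8, 1, 10, 5, 0, 2, 13, 7, 6, 3, 9, 11, 12, 4]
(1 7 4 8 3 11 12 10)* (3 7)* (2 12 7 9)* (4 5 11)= (1 3 4 8 9 2 12 10)(5 11 7)= [0, 3, 12, 4, 8, 11, 6, 5, 9, 2, 1, 7, 10]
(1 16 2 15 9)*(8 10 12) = (1 16 2 15 9)(8 10 12) = [0, 16, 15, 3, 4, 5, 6, 7, 10, 1, 12, 11, 8, 13, 14, 9, 2]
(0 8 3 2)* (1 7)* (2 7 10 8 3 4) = (0 3 7 1 10 8 4 2) = [3, 10, 0, 7, 2, 5, 6, 1, 4, 9, 8]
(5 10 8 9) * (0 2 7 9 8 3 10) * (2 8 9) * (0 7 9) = (0 8)(2 9 5 7)(3 10) = [8, 1, 9, 10, 4, 7, 6, 2, 0, 5, 3]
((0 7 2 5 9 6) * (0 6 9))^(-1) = (9)(0 5 2 7) = [5, 1, 7, 3, 4, 2, 6, 0, 8, 9]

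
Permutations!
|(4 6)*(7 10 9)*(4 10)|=5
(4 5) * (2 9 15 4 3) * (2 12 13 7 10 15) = [0, 1, 9, 12, 5, 3, 6, 10, 8, 2, 15, 11, 13, 7, 14, 4] = (2 9)(3 12 13 7 10 15 4 5)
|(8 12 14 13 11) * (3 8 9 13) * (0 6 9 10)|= |(0 6 9 13 11 10)(3 8 12 14)|= 12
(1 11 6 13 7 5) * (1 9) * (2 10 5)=[0, 11, 10, 3, 4, 9, 13, 2, 8, 1, 5, 6, 12, 7]=(1 11 6 13 7 2 10 5 9)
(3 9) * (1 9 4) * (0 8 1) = (0 8 1 9 3 4) = [8, 9, 2, 4, 0, 5, 6, 7, 1, 3]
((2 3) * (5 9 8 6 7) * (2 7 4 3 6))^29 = (2 5 4 8 7 6 9 3) = [0, 1, 5, 2, 8, 4, 9, 6, 7, 3]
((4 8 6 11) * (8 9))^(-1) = (4 11 6 8 9) = [0, 1, 2, 3, 11, 5, 8, 7, 9, 4, 10, 6]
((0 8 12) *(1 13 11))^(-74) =(0 8 12)(1 13 11) =[8, 13, 2, 3, 4, 5, 6, 7, 12, 9, 10, 1, 0, 11]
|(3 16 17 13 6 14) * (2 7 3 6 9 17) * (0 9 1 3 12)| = |(0 9 17 13 1 3 16 2 7 12)(6 14)| = 10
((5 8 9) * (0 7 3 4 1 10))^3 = (0 4)(1 7)(3 10) = [4, 7, 2, 10, 0, 5, 6, 1, 8, 9, 3]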